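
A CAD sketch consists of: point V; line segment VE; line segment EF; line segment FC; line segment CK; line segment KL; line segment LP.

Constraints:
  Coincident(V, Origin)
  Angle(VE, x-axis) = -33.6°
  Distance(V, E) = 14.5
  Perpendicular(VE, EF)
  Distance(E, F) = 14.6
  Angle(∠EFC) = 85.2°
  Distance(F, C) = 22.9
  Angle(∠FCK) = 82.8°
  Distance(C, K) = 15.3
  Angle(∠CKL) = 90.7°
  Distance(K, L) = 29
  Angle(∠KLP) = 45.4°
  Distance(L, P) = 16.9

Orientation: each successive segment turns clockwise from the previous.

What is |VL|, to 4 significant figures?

23.55

V is at the origin; VE runs at -33.6° with length 14.5, so E = (12.08, -8.024). The perpendicularity gives EF at right angles to VE, so EF runs at -123.6°; with |EF| = 14.6, F = (3.998, -20.18). ∠EFC = 85.2° gives FC at 141.6° from the x-axis; with |FC| = 22.9, C = (-13.95, -5.961). ∠FCK = 82.8° gives CK at 44.40° from the x-axis; with |CK| = 15.3, K = (-3.017, 4.744). ∠CKL = 90.7° gives KL at -44.90° from the x-axis; with |KL| = 29.0, L = (17.52, -15.73). Then |VL| = |L − V| = 23.55.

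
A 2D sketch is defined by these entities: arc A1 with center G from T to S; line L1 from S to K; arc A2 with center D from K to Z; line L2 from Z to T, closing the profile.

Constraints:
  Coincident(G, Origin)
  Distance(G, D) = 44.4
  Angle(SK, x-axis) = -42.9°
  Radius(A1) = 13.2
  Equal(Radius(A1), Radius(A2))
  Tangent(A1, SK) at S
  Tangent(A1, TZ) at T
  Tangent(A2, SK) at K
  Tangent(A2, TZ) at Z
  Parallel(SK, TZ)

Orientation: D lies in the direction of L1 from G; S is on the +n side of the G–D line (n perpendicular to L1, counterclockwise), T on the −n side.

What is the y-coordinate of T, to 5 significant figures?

-9.6696

The slot axis is L1's direction at -42.9°, so u = (cos -42.9°, sin -42.9°) = (0.73254, -0.68072) and n = (−sin -42.9°, cos -42.9°) = (0.68072, 0.73254). G is at the origin and D lies 44.4 along u from G, so D = 44.4·u = (32.525, -30.224). Tangency of A1 to both parallel lines with radius 13.2 puts S and T at G ± 13.2·n: S = (8.9855, 9.6696), T = (-8.9855, -9.6696). So T.y = -9.6696.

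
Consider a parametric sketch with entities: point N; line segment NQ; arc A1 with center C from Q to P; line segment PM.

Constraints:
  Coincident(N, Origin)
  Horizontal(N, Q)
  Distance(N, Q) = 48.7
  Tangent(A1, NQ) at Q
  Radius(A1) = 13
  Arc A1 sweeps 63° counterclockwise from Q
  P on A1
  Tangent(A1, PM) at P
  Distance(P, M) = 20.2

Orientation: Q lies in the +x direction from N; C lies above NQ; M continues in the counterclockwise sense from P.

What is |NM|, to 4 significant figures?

73.85

N is at the origin; NQ is horizontal with |NQ| = 48.7 and Q on the +x side, so Q = (48.70, 0.000). A1 meets NQ tangentially, so CQ is at right angles to NQ, so C = Q + (0, 13) = (48.70, 13.00). On A1, Q sits at bearing -90° from C; a 63° counterclockwise sweep puts P at bearing -27°, so P = C + 13.0·(cos -27°, sin -27°) = (60.28, 7.098). Since A1 is tangent to PM there, CP ⟂ PM, so PM runs along (−sin -27°, cos -27°); with |PM| = 20.2, M = (69.45, 25.10). Then |NM| = |M − N| = 73.85.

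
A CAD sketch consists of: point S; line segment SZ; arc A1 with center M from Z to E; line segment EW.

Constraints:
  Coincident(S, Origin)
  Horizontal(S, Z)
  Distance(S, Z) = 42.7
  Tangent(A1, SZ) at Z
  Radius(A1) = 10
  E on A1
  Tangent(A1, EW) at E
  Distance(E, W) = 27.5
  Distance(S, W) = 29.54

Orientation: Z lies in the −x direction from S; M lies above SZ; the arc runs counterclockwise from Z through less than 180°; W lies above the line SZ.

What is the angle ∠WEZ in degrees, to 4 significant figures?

155.6°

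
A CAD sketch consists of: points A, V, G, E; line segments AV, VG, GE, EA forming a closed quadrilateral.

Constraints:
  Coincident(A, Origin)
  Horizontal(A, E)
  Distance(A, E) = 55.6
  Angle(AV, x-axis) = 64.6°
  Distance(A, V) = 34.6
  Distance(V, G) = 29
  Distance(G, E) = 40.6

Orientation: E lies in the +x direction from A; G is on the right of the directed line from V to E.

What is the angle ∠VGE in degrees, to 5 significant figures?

93.624°

A is at the origin; A and E share the same y with |AE| = 55.6 and E in +x, so E = (55.6, 0). AV runs at 64.6° with |AV| = 34.6, so V = (14.841, 31.255). G is determined by |VG| = 29.0 and |GE| = 40.6 together: it lies at the intersection of circle(V, 29.0) and circle(E, 40.6). With |VE| = 51.363, the foot of the radical line on VE is 17.822 from V and the perpendicular offset is √(29.0² − 17.822²) = 22.877. Taking the right-of-VE solution: G = (15.063, 2.2562).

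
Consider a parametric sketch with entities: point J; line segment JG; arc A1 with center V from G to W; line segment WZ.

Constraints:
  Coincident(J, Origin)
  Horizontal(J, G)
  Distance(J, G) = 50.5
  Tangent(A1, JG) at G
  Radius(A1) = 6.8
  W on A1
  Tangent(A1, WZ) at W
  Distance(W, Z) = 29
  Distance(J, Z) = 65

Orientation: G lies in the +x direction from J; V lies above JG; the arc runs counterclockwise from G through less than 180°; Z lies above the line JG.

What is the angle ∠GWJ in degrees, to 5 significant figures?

40.807°

J is at the origin; J and G share the same y with |JG| = 50.5 and G on the +x side, so G = (50.500, 0.0000). A1 meets JG tangentially, so VG is at right angles to JG, so V = G + (0, 6.8) = (50.500, 6.8000). Since VW ⟂ WZ (tangency), |VZ| = √(6.8² + 29.0²) = 29.787 regardless of where W sits on A1. So Z lies on both circle(J, 65.0) and circle(V, 29.787); the above-JG intersection is Z = (53.854, 36.397). W is the foot of the tangent from Z: W = (57.253, 7.5970).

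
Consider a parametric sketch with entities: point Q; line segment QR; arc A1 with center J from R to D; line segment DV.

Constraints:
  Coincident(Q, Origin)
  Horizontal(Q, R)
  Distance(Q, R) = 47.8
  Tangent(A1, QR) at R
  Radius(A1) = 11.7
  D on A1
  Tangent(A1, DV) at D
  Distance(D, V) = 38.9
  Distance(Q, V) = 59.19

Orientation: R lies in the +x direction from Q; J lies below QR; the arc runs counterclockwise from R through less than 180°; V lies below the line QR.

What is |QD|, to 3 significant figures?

37.7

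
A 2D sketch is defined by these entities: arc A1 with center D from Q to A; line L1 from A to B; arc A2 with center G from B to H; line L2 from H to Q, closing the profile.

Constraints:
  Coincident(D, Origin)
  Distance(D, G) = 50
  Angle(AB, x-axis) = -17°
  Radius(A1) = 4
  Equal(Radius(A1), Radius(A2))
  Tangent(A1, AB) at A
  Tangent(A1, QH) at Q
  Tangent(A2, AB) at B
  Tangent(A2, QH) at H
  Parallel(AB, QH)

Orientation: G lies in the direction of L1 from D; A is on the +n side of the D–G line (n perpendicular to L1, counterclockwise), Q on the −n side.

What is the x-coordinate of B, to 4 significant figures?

48.98

Tangency of A1 to both parallel lines with radius 4.0 puts A and Q at D ± 4.0·n: A = (1.169, 3.825), Q = (-1.169, -3.825). Equal radii place B and H the same way about G: B = G + 4.0·n = (48.98, -10.79), H = G − 4.0·n = (46.65, -18.44). So B.x = 48.98.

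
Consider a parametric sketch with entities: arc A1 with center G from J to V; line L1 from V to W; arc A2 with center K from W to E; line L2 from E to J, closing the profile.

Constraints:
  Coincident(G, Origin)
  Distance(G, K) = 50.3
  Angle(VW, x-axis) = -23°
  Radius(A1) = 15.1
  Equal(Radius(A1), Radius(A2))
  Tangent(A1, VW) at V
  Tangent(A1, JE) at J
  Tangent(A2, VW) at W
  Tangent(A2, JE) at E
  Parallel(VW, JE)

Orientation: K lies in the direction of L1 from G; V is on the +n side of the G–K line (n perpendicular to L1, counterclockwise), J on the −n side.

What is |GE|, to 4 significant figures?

52.52

The slot axis is L1's direction at -23.0°, so u = (cos -23.0°, sin -23.0°) = (0.9205, -0.3907) and n = (−sin -23.0°, cos -23.0°) = (0.3907, 0.9205). G is at the origin and K lies 50.3 along u from G, so K = 50.3·u = (46.30, -19.65). Tangency of A1 to both parallel lines with radius 15.1 puts V and J at G ± 15.1·n: V = (5.900, 13.90), J = (-5.900, -13.90). Equal radii place W and E the same way about K: W = K + 15.1·n = (52.20, -5.754), E = K − 15.1·n = (40.40, -33.55). Then |GE| = |E − G| = 52.52.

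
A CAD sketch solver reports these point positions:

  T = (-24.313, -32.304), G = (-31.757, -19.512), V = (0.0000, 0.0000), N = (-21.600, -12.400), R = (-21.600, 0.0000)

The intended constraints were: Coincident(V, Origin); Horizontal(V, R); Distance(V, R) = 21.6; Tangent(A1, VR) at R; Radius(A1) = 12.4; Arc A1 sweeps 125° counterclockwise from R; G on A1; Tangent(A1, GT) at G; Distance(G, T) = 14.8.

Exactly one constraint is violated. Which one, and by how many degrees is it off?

Tangent(A1, GT) at G — off by 4.80°.

V = (0.00, 0.00) ✓; V.y = 0.00, R.y = 0.00 ✓; |VR| = 21.60 ✓; ∠(NR, RV) = 90.00° ✓; |NR| = 12.40 ✓; bearing(N→G) − bearing(N→R) = 125.0° ✓; |NG| = 12.40 ✓; ∠(NG, GT) = 94.80° ✗; |GT| = 14.80 ✓.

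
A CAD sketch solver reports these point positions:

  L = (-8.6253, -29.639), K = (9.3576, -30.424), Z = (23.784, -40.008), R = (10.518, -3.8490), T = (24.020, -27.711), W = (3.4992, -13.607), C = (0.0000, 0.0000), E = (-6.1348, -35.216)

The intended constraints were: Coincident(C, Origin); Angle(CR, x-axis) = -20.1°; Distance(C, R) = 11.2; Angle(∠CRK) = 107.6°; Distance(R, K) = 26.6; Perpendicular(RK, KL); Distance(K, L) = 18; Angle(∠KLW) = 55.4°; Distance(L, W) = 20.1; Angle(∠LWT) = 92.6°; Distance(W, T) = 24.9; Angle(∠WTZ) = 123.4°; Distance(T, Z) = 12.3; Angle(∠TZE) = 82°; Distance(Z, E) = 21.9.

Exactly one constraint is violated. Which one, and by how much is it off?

Distance(Z, E) = 21.9 — off by 8.40.

C = (0.00, 0.00) ✓; CR at -20.10° ✓; |CR| = 11.20 ✓; ∠CRK = 107.6° ✓; |RK| = 26.60 ✓; ∠(RK, KL) = 90.00° ✓; |KL| = 18.00 ✓; ∠KLW = 55.40° ✓; |LW| = 20.10 ✓; ∠LWT = 92.60° ✓; |WT| = 24.90 ✓; ∠WTZ = 123.4° ✓; |TZ| = 12.30 ✓; ∠TZE = 82.00° ✓; |ZE| = 30.30 ✗.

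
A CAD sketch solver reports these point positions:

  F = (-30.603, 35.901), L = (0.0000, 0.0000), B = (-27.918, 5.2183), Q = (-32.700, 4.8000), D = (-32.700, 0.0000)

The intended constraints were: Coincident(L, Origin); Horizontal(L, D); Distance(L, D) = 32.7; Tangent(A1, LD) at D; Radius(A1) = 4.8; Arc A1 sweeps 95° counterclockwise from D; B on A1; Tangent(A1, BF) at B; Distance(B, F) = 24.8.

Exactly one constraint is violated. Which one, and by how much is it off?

Distance(B, F) = 24.8 — off by 6.00.

L = (0.00, 0.00) ✓; L.y = 0.00, D.y = 0.00 ✓; |LD| = 32.70 ✓; ∠(QD, DL) = 90.00° ✓; |QD| = 4.800 ✓; bearing(Q→B) − bearing(Q→D) = 95.00° ✓; |QB| = 4.800 ✓; ∠(QB, BF) = 90.00° ✓; |BF| = 30.80 ✗.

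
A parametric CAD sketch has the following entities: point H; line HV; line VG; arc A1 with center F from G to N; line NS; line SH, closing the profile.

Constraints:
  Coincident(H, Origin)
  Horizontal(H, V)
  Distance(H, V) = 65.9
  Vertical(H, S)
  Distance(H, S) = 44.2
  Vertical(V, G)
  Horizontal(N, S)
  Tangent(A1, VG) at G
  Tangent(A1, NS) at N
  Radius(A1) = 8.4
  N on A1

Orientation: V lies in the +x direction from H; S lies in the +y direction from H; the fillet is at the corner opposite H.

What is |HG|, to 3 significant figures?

75.0

H is at the origin; HV is horizontal with |HV| = 65.9 and V on the +x side, so V = (65.9, 0.00). HS is vertical with |HS| = 44.2 and S on the +y side, so S = (0.00, 44.2). The virtual corner opposite H is at (65.9, 44.2). A1 meets VG tangentially, so FG is at right angles to VG and the tangent condition forces FN to be normal to NS, with radius 8.4, so the center F sits 8.4 in from both sides at F = (57.5, 35.8). That places the tangent points at G = (65.9, 35.8) on VG and N = (57.5, 44.2) on NS. Then |HG| = |G − H| = 75.0.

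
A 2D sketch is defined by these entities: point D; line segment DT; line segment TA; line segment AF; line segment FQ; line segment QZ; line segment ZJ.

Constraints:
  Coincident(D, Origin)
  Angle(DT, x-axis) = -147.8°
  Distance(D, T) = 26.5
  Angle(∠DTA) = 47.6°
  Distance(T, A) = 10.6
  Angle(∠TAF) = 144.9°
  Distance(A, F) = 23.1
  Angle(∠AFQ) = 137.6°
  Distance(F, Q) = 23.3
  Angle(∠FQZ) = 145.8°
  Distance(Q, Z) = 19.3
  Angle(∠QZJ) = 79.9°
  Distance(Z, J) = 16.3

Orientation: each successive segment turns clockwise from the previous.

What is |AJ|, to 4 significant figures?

45.47

D is at the origin; DT runs at -147.8° with length 26.5, so T = (-22.42, -14.12). ∠DTA = 47.6° gives TA at 79.80° from the x-axis; with |TA| = 10.6, A = (-20.55, -3.689). ∠TAF = 144.9° gives AF at 44.70° from the x-axis; with |AF| = 23.1, F = (-4.128, 12.56). ∠AFQ = 137.6° gives FQ at 2.300° from the x-axis; with |FQ| = 23.3, Q = (19.15, 13.49). ∠FQZ = 145.8° gives QZ at -31.90° from the x-axis; with |QZ| = 19.3, Z = (35.54, 3.296). ∠QZJ = 79.9° gives ZJ at -132.0° from the x-axis; with |ZJ| = 16.3, J = (24.63, -8.817). Then |AJ| = |J − A| = 45.47.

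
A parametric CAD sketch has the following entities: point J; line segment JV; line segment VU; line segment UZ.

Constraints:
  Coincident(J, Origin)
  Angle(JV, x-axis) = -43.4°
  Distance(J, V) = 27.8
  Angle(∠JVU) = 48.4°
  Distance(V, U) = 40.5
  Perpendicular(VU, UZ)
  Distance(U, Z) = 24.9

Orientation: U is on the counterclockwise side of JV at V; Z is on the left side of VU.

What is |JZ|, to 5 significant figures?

22.423

J is at the origin; JV runs at -43.4° with length 27.8, so V = 27.8·(cos -43.4°, sin -43.4°) = (20.199, -19.101). ∠JVU = 48.4°, so VU runs at -43.4° + (180° − 48.4°) = 88.200° from the x-axis; with |VU| = 40.5, U = V + 40.5·(cos 88.200°, sin 88.200°) = (21.471, 21.379). The perpendicularity gives UZ at right angles to VU; with |UZ| = 24.9 on the left of VU, Z = U + 24.9·(-0.99951, 0.031411) = (-3.4168, 22.161). Then |JZ| = |Z − J| = 22.423.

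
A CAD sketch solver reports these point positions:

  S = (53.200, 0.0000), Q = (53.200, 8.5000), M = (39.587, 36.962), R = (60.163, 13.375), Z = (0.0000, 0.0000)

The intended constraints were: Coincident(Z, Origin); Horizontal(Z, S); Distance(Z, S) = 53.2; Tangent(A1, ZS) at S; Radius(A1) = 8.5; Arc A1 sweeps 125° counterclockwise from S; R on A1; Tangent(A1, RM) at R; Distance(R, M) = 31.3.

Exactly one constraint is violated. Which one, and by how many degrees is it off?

Tangent(A1, RM) at R — off by 6.10°.

Z = (0.00, 0.00) ✓; Z.y = 0.00, S.y = 0.00 ✓; |ZS| = 53.20 ✓; ∠(QS, SZ) = 90.00° ✓; |QS| = 8.500 ✓; bearing(Q→R) − bearing(Q→S) = 125.0° ✓; |QR| = 8.500 ✓; ∠(QR, RM) = 83.90° ✗; |RM| = 31.30 ✓.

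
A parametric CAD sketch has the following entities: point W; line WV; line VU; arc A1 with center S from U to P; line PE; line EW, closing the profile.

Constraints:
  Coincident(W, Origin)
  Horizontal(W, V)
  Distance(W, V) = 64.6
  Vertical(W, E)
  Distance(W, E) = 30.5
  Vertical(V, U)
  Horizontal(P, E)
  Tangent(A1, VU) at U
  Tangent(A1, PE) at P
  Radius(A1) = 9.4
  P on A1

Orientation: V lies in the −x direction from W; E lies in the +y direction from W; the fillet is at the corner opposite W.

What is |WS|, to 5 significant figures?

59.095

WE is vertical with |WE| = 30.5 and E on the +y side, so E = (0.0000, 30.500). The virtual corner opposite W is at (-64.600, 30.500). A1 meets VU tangentially, so SU is at right angles to VU and since A1 is tangent to PE there, SP ⟂ PE, with radius 9.4, so the center S sits 9.4 in from both sides at S = (-55.200, 21.100). Then |WS| = |S − W| = 59.095.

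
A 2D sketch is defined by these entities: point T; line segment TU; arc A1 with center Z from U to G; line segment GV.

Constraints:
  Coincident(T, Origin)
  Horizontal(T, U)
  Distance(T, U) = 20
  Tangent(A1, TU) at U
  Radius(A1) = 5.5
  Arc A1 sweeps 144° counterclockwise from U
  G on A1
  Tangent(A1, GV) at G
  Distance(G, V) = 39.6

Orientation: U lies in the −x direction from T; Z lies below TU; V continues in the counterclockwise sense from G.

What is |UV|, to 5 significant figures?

43.973

T is at the origin; T and U share the same y with |TU| = 20.0 and U on the −x side, so U = (-20.000, 0.0000). A1 meets TU tangentially, so ZU is at right angles to TU, so Z = U + (0, -5.5) = (-20.000, -5.5000). On A1, U sits at bearing 90° from Z; a 144° counterclockwise sweep puts G at bearing 234°, so G = Z + 5.5·(cos 234°, sin 234°) = (-23.233, -9.9496). The tangent condition forces ZG to be normal to GV, so GV runs along (−sin 234°, cos 234°); with |GV| = 39.6, V = (8.8043, -33.226). Then |UV| = |V − U| = 43.973.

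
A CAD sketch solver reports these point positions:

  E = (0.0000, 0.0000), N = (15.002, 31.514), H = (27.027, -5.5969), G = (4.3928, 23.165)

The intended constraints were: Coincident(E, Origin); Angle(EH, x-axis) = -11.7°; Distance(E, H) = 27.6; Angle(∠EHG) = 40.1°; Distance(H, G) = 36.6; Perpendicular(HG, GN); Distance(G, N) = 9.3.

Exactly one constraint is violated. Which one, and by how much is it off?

Distance(G, N) = 9.3 — off by 4.20.

E = (0.00, 0.00) ✓; EH at -11.70° ✓; |EH| = 27.60 ✓; ∠EHG = 40.10° ✓; |HG| = 36.60 ✓; ∠(HG, GN) = 90.00° ✓; |GN| = 13.50 ✗.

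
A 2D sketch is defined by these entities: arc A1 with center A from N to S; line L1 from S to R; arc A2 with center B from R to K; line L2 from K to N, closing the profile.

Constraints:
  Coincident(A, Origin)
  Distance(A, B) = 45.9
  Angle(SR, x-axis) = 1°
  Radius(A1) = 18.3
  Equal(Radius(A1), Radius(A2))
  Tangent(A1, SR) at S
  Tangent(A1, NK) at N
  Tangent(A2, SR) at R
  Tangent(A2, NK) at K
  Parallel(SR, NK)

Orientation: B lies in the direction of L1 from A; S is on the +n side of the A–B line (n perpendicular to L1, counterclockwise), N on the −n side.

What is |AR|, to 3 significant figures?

49.4

Tangency of A1 to both parallel lines with radius 18.3 puts S and N at A ± 18.3·n: S = (-0.319, 18.3), N = (0.319, -18.3). Equal radii place R and K the same way about B: R = B + 18.3·n = (45.6, 19.1), K = B − 18.3·n = (46.2, -17.5). Then |AR| = |R − A| = 49.4.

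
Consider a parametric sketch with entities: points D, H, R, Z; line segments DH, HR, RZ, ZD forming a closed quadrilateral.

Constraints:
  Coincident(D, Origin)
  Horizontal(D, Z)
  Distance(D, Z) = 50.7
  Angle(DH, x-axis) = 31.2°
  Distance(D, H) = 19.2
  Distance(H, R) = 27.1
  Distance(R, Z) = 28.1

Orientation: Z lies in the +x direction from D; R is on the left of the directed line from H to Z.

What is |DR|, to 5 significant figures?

46.278

Checks: |HR| = 27.10 ✓; |RZ| = 28.10 ✓.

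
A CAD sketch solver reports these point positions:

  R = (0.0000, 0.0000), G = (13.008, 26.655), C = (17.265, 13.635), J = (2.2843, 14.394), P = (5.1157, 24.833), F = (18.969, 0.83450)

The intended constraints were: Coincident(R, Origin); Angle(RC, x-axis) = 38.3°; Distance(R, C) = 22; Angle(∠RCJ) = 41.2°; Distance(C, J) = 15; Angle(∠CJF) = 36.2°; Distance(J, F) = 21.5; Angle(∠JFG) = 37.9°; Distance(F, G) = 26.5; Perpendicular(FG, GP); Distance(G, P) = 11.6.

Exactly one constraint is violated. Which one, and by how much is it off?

Distance(G, P) = 11.6 — off by 3.50.

R = (0.00, 0.00) ✓; RC at 38.30° ✓; |RC| = 22.00 ✓; ∠RCJ = 41.20° ✓; |CJ| = 15.00 ✓; ∠CJF = 36.20° ✓; |JF| = 21.50 ✓; ∠JFG = 37.90° ✓; |FG| = 26.50 ✓; ∠(FG, GP) = 90.00° ✓; |GP| = 8.100 ✗.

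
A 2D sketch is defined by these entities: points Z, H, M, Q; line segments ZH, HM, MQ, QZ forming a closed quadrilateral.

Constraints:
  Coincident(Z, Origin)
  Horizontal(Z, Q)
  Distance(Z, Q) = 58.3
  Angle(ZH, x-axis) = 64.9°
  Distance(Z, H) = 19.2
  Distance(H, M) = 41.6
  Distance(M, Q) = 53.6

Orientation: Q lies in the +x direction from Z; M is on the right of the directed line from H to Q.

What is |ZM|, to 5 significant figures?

26.313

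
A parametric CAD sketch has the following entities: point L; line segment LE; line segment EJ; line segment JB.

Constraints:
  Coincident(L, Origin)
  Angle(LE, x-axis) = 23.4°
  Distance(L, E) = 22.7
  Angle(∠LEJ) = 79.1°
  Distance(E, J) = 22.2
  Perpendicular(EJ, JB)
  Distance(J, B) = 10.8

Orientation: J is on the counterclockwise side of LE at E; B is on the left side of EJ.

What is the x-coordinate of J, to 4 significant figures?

8.323

L is at the origin; LE runs at 23.4° with length 22.7, so E = 22.7·(cos 23.4°, sin 23.4°) = (20.83, 9.015). ∠LEJ = 79.1°, so EJ runs at 23.4° + (180° − 79.1°) = 124.3° from the x-axis; with |EJ| = 22.2, J = E + 22.2·(cos 124.3°, sin 124.3°) = (8.323, 27.35). So J.x = 8.323.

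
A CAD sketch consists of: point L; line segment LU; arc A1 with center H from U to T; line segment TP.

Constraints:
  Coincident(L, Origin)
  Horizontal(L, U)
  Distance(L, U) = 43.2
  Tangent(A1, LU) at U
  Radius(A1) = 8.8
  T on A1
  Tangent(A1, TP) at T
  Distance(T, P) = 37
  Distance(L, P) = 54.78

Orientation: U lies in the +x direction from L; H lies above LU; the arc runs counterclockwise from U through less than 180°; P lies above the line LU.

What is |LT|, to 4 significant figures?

52.44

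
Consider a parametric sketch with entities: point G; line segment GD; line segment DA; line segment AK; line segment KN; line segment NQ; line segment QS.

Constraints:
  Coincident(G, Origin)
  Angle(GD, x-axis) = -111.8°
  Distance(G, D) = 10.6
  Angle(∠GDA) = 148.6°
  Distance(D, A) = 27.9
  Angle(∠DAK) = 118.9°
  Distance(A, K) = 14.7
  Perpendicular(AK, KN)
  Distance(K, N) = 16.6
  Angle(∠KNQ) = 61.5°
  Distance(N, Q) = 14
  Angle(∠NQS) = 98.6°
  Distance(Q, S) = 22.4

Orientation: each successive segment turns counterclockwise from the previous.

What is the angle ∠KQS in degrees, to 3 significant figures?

31.2°

G is at the origin; GD runs at -111.8° with length 10.6, so D = (-3.94, -9.84). ∠GDA = 148.6° gives DA at -80.4° from the x-axis; with |DA| = 27.9, A = (0.716, -37.4). ∠DAK = 118.9° gives AK at -19.3° from the x-axis; with |AK| = 14.7, K = (14.6, -42.2). AK is perpendicular to KN, so KN runs at 70.7°; with |KN| = 16.6, N = (20.1, -26.5). ∠KNQ = 61.5° gives NQ at -171° from the x-axis; with |NQ| = 14.0, Q = (6.26, -28.8). ∠NQS = 98.6° gives QS at -89.4° from the x-axis; with |QS| = 22.4, S = (6.49, -51.2). Then cos ∠KQS = QK·QS / (|QK||QS|), giving 31.2°.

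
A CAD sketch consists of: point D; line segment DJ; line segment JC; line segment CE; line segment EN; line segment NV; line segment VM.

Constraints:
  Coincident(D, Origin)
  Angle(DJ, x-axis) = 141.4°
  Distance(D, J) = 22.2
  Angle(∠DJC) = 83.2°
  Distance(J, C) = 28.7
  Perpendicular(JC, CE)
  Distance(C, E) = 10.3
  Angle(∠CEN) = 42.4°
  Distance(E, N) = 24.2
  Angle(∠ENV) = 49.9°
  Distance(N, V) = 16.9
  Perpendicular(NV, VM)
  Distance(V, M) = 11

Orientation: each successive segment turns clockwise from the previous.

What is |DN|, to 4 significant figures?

31.18

D is at the origin; DJ runs at 141.4° with length 22.2, so J = (-17.35, 13.85). ∠DJC = 83.2° gives JC at 44.60° from the x-axis; with |JC| = 28.7, C = (3.085, 34.00). JC is perpendicular to CE, so CE runs at -45.40°; with |CE| = 10.3, E = (10.32, 26.67). ∠CEN = 42.4° gives EN at 177.0° from the x-axis; with |EN| = 24.2, N = (-13.85, 27.93). Then |DN| = |N − D| = 31.18.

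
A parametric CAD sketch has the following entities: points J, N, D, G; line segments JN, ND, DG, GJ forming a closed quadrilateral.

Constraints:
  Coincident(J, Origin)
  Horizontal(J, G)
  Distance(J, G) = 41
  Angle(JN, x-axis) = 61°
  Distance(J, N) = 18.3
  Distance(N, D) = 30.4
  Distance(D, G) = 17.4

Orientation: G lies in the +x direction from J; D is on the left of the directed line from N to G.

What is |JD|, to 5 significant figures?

42.892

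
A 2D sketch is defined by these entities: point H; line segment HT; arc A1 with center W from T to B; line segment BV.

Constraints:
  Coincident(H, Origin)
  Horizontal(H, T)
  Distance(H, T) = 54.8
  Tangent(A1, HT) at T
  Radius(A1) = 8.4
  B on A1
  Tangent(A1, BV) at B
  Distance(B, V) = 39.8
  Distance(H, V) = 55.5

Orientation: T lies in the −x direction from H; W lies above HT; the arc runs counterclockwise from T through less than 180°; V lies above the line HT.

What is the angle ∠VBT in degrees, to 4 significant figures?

144.1°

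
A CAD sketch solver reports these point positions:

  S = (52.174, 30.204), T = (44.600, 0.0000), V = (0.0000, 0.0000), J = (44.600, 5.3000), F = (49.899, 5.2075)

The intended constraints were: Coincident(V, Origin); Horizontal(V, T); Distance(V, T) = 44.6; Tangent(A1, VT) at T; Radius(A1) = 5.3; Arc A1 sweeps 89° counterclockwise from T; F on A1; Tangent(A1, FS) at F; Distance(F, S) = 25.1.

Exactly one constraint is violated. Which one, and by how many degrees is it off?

Tangent(A1, FS) at F — off by 4.20°.

V = (0.00, 0.00) ✓; V.y = 0.00, T.y = 0.00 ✓; |VT| = 44.60 ✓; ∠(JT, TV) = 90.00° ✓; |JT| = 5.300 ✓; bearing(J→F) − bearing(J→T) = 89.00° ✓; |JF| = 5.300 ✓; ∠(JF, FS) = 94.20° ✗; |FS| = 25.10 ✓.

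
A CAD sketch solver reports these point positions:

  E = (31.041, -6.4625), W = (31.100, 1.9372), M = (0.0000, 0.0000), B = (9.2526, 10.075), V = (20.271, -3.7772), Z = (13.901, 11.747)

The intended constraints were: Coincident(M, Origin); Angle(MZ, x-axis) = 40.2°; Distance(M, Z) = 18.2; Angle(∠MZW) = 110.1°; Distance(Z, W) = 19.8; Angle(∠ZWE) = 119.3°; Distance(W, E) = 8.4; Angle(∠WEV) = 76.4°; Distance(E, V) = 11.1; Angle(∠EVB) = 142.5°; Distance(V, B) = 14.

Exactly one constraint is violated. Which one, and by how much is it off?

Distance(V, B) = 14 — off by 3.70.

M = (0.00, 0.00) ✓; MZ at 40.20° ✓; |MZ| = 18.20 ✓; ∠MZW = 110.1° ✓; |ZW| = 19.80 ✓; ∠ZWE = 119.3° ✓; |WE| = 8.400 ✓; ∠WEV = 76.40° ✓; |EV| = 11.10 ✓; ∠EVB = 142.5° ✓; |VB| = 17.70 ✗.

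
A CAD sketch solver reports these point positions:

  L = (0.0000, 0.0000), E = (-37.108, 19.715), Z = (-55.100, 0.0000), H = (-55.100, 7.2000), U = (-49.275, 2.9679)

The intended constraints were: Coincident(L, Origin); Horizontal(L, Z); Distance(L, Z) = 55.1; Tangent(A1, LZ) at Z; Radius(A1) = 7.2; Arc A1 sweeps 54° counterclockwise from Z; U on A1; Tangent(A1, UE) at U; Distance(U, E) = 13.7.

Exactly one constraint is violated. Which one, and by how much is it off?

Distance(U, E) = 13.7 — off by 7.00.

L = (0.00, 0.00) ✓; L.y = 0.00, Z.y = 0.00 ✓; |LZ| = 55.10 ✓; ∠(HZ, ZL) = 90.00° ✓; |HZ| = 7.200 ✓; bearing(H→U) − bearing(H→Z) = 54.00° ✓; |HU| = 7.200 ✓; ∠(HU, UE) = 90.00° ✓; |UE| = 20.70 ✗.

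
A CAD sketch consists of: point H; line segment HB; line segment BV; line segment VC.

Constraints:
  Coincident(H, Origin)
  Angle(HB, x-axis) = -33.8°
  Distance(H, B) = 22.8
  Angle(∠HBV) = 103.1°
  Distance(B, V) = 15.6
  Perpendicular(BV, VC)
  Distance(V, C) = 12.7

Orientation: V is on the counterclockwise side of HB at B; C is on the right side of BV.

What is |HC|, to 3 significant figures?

40.6

H is at the origin; HB runs at -33.8° with length 22.8, so B = 22.8·(cos -33.8°, sin -33.8°) = (18.9, -12.7). ∠HBV = 103.1°, so BV runs at -33.8° + (180° − 103.1°) = 43.1° from the x-axis; with |BV| = 15.6, V = B + 15.6·(cos 43.1°, sin 43.1°) = (30.3, -2.02). The perpendicularity gives VC at right angles to BV; with |VC| = 12.7 on the right of BV, C = V + 12.7·(0.683, -0.730) = (39.0, -11.3). Then |HC| = |C − H| = 40.6.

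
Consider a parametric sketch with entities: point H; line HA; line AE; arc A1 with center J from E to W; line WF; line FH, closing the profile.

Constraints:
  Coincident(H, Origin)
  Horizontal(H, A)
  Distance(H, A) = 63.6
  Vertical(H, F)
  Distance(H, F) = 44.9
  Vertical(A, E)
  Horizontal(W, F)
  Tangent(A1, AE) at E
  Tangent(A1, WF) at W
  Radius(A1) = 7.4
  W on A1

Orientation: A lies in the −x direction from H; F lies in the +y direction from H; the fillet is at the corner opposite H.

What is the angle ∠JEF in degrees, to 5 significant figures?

6.6366°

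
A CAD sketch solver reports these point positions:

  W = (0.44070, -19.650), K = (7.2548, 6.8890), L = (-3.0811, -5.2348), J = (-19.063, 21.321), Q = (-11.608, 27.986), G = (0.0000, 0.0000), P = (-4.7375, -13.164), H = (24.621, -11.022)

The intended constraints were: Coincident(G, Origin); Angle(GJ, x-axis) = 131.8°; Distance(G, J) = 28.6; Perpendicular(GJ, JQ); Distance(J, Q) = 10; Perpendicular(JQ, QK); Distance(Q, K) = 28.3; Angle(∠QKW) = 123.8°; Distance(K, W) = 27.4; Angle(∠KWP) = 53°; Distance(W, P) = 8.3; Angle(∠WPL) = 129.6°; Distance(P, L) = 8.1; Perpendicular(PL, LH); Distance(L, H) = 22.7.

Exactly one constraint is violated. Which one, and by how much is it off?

Distance(L, H) = 22.7 — off by 5.60.

G = (0.00, 0.00) ✓; GJ at 131.8° ✓; |GJ| = 28.60 ✓; ∠(GJ, JQ) = 90.00° ✓; |JQ| = 10.00 ✓; ∠(JQ, QK) = 90.00° ✓; |QK| = 28.30 ✓; ∠QKW = 123.8° ✓; |KW| = 27.40 ✓; ∠KWP = 53.00° ✓; |WP| = 8.300 ✓; ∠WPL = 129.6° ✓; |PL| = 8.100 ✓; ∠(PL, LH) = 90.00° ✓; |LH| = 28.30 ✗.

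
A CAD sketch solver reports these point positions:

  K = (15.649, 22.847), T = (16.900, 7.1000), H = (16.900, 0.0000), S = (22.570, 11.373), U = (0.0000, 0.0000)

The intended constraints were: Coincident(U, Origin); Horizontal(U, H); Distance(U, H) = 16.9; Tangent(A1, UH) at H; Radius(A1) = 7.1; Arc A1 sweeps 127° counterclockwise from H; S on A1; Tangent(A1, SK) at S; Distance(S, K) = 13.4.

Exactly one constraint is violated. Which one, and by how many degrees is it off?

Tangent(A1, SK) at S — off by 5.90°.

U = (0.00, 0.00) ✓; U.y = 0.00, H.y = 0.00 ✓; |UH| = 16.90 ✓; ∠(TH, HU) = 90.00° ✓; |TH| = 7.100 ✓; bearing(T→S) − bearing(T→H) = 127.0° ✓; |TS| = 7.100 ✓; ∠(TS, SK) = 95.90° ✗; |SK| = 13.40 ✓.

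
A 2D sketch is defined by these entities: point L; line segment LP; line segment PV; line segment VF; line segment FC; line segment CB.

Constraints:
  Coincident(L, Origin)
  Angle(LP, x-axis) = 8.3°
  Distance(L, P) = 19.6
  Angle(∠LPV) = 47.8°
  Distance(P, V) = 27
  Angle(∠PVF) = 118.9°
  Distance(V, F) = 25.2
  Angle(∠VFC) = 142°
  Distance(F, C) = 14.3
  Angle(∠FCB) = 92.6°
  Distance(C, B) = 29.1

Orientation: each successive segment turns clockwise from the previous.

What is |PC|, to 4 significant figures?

51.69

∠PVF = 118.9° gives VF at 175.0° from the x-axis; with |VF| = 25.2, F = (-20.77, -17.38). ∠VFC = 142.0° gives FC at 137.0° from the x-axis; with |FC| = 14.3, C = (-31.23, -7.632). Then |PC| = |C − P| = 51.69.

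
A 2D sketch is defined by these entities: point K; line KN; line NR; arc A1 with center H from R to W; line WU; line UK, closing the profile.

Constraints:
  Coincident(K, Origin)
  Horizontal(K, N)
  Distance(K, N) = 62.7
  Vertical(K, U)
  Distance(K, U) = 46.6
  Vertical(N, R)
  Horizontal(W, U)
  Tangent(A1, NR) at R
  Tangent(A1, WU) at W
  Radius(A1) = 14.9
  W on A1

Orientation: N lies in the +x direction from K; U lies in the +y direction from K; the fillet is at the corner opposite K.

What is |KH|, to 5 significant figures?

57.356

K is at the origin; KN is horizontal with |KN| = 62.7 and N on the +x side, so N = (62.700, 0.0000). K and U share the same x with |KU| = 46.6 and U on the +y side, so U = (0.0000, 46.600). The virtual corner opposite K is at (62.700, 46.600). The tangent condition forces HR to be normal to NR and since A1 is tangent to WU there, HW ⟂ WU, with radius 14.9, so the center H sits 14.9 in from both sides at H = (47.800, 31.700). Then |KH| = |H − K| = 57.356.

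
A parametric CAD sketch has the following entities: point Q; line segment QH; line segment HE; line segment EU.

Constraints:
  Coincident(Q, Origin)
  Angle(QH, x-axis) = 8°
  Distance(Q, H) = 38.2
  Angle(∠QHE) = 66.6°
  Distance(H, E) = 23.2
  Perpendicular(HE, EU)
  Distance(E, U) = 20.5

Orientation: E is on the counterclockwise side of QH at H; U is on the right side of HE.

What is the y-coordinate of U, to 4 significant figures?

35.80

Q is at the origin; QH runs at 8.0° with length 38.2, so H = 38.2·(cos 8.0°, sin 8.0°) = (37.83, 5.316). ∠QHE = 66.6°, so HE runs at 8.0° + (180° − 66.6°) = 121.4° from the x-axis; with |HE| = 23.2, E = H + 23.2·(cos 121.4°, sin 121.4°) = (25.74, 25.12). HE ⟂ EU; with |EU| = 20.5 on the right of HE, U = E + 20.5·(0.8536, 0.5210) = (43.24, 35.80). So U.y = 35.80.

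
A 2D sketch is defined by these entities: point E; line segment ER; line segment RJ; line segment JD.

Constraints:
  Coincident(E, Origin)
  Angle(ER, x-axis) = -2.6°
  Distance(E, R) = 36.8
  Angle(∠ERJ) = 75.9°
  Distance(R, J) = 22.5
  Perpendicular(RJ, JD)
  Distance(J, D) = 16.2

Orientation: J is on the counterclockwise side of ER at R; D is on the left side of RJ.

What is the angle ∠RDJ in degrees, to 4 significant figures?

54.25°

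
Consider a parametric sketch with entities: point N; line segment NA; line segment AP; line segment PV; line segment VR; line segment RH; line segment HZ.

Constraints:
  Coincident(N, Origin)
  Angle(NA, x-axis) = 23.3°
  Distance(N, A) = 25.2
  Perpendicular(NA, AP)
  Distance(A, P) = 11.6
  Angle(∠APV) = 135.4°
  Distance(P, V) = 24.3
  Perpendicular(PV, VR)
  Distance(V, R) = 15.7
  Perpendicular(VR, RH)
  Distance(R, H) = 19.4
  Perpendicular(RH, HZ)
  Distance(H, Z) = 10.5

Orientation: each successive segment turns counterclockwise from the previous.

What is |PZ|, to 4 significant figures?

7.145

VR is perpendicular to RH, so RH runs at -22.10°; with |RH| = 19.4, H = (8.110, 7.919). The perpendicularity gives HZ at right angles to RH, so HZ runs at 67.90°; with |HZ| = 10.5, Z = (12.06, 17.65). Then |PZ| = |Z − P| = 7.145.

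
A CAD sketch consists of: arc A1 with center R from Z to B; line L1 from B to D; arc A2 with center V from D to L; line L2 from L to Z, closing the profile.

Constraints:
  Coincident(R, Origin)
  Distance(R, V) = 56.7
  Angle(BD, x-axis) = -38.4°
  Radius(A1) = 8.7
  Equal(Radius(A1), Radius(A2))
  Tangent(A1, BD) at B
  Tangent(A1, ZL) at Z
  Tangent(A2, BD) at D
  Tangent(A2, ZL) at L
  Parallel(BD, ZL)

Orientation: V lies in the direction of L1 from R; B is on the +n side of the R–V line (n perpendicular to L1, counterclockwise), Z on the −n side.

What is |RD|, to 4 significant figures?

57.36

The slot axis is L1's direction at -38.4°, so u = (cos -38.4°, sin -38.4°) = (0.7837, -0.6211) and n = (−sin -38.4°, cos -38.4°) = (0.6211, 0.7837). R is at the origin and V lies 56.7 along u from R, so V = 56.7·u = (44.44, -35.22). Tangency of A1 to both parallel lines with radius 8.7 puts B and Z at R ± 8.7·n: B = (5.404, 6.818), Z = (-5.404, -6.818). Equal radii place D and L the same way about V: D = V + 8.7·n = (49.84, -28.40), L = V − 8.7·n = (39.03, -42.04). Then |RD| = |D − R| = 57.36.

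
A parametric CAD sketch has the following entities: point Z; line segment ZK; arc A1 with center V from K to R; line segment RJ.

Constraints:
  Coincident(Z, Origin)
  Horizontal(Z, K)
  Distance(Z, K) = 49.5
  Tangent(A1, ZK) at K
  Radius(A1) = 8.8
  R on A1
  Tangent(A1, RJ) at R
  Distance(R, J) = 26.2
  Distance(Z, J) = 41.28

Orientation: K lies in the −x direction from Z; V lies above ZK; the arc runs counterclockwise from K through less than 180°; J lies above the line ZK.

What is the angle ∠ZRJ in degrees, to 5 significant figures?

70.356°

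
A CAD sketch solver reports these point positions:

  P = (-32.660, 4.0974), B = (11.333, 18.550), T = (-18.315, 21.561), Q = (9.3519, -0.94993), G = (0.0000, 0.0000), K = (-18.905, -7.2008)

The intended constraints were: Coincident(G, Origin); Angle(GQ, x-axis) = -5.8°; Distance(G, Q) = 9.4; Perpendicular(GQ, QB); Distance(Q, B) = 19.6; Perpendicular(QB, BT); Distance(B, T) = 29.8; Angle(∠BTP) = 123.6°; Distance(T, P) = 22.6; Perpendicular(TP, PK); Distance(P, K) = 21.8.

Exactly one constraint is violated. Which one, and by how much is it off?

Distance(P, K) = 21.8 — off by 4.00.

G = (0.00, 0.00) ✓; GQ at -5.800° ✓; |GQ| = 9.400 ✓; ∠(GQ, QB) = 90.00° ✓; |QB| = 19.60 ✓; ∠(QB, BT) = 90.00° ✓; |BT| = 29.80 ✓; ∠BTP = 123.6° ✓; |TP| = 22.60 ✓; ∠(TP, PK) = 90.00° ✓; |PK| = 17.80 ✗.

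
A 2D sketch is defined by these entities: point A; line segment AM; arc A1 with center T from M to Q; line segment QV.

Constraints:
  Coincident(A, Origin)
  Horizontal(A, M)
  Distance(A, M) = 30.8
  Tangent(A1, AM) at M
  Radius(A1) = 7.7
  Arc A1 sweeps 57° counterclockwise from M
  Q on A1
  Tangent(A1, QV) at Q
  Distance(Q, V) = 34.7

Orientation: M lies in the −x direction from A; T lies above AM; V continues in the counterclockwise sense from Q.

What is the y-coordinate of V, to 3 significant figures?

32.6

On A1, M sits at bearing -90° from T; a 57° counterclockwise sweep puts Q at bearing -33°, so Q = T + 7.7·(cos -33°, sin -33°) = (-24.3, 3.51). Tangency of A1 to QV means the radius TQ is perpendicular to QV, so QV runs along (−sin -33°, cos -33°); with |QV| = 34.7, V = (-5.44, 32.6). So V.y = 32.6.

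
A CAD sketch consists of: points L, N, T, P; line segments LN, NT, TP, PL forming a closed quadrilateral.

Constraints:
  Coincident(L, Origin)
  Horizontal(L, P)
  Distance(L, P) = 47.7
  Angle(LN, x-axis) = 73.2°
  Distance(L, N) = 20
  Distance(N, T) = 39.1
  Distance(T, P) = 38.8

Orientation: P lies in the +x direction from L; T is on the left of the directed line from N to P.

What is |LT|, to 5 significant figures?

55.207

L is at the origin; L and P share the same y with |LP| = 47.7 and P in +x, so P = (47.7, 0). LN runs at 73.2° with |LN| = 20.0, so N = (5.7806, 19.146). T is determined by |NT| = 39.1 and |TP| = 38.8 together: it lies at the intersection of circle(N, 39.1) and circle(P, 38.8). With |NP| = 46.085, the foot of the radical line on NP is 23.296 from N and the perpendicular offset is √(39.1² − 23.296²) = 31.402. Taking the left-of-NP solution: T = (40.017, 38.032).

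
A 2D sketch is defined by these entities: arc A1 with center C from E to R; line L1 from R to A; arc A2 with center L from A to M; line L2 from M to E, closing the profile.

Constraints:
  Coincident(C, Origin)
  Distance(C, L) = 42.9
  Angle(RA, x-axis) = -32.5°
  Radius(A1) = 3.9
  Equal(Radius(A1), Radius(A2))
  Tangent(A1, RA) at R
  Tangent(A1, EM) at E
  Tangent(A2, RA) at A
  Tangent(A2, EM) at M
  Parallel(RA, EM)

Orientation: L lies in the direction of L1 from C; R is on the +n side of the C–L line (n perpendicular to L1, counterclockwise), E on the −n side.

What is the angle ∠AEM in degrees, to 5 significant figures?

10.305°

The slot axis is L1's direction at -32.5°, so u = (cos -32.5°, sin -32.5°) = (0.84339, -0.53730) and n = (−sin -32.5°, cos -32.5°) = (0.53730, 0.84339). C is at the origin and L lies 42.9 along u from C, so L = 42.9·u = (36.181, -23.050). Tangency of A1 to both parallel lines with radius 3.9 puts R and E at C ± 3.9·n: R = (2.0955, 3.2892), E = (-2.0955, -3.2892). Equal radii place A and M the same way about L: A = L + 3.9·n = (38.277, -19.761), M = L − 3.9·n = (34.086, -26.339). Then cos ∠AEM = EA·EM / (|EA||EM|), giving 10.305°.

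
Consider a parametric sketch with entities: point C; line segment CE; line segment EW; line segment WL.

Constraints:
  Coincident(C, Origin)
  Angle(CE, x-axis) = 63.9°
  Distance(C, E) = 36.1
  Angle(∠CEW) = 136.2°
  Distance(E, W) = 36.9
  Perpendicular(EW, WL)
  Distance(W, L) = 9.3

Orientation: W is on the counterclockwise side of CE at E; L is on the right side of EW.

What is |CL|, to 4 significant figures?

71.69

C is at the origin; CE runs at 63.9° with length 36.1, so E = 36.1·(cos 63.9°, sin 63.9°) = (15.88, 32.42). ∠CEW = 136.2°, so EW runs at 63.9° + (180° − 136.2°) = 107.7° from the x-axis; with |EW| = 36.9, W = E + 36.9·(cos 107.7°, sin 107.7°) = (4.663, 67.57). EW ⟂ WL; with |WL| = 9.3 on the right of EW, L = W + 9.3·(0.9527, 0.3040) = (13.52, 70.40). Then |CL| = |L − C| = 71.69.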